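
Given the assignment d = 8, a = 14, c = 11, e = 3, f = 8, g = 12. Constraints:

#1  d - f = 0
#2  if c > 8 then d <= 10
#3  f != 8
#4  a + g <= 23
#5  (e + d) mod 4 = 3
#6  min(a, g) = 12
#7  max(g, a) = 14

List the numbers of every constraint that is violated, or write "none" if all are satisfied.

The assignment fails constraints 3 and 4.

#1 d - f = 8 - 8 = 0  yes
#2 c = 11 > 8, so we need d ≤ 10; d = 8 ≤ 10  yes
#3 f = 8, but 8 is required to differ  no
#4 a + g = 14 + 12 = 26; 26 > 23, bound 23 not met  no
#5 e + d = 11; 11 mod 4 = 3  yes
#6 min(14, 12) = 12  yes
#7 max(12, 14) = 14  yes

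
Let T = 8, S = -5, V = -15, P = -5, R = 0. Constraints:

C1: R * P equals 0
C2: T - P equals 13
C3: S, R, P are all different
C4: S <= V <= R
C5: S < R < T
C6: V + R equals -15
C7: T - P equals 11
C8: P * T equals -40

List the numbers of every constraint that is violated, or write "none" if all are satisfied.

C1: R * P = 0 * (-5) = 0  ✔
C2: T - P = 8 - (-5) = 13  ✔
C3: S = P = -5, not all different  ✘
C4: values -5, -15, 0; S = -5 is not <= V = -15  ✘
C5: values -5 < 0 < 8  ✔
C6: V + R = -15 + 0 = -15  ✔
C7: T - P = 8 - (-5) = 13, not 11  ✘
C8: P * T = -5 * 8 = -40  ✔

Violated: 3, 4, and 7.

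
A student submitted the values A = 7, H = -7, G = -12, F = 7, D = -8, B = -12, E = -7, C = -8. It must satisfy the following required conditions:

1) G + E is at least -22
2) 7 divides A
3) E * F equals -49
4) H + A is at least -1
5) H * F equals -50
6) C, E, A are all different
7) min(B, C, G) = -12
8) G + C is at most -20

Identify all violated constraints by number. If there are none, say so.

Constraint 5 does not hold.

1) G + E = -12 + (-7) = -19; -19 ≥ -22  holds
2) 7 / 7 = 1, so 7 divides 7  holds
3) E * F = -7 * 7 = -49  holds
4) H + A = -7 + 7 = 0; 0 ≥ -1  holds
5) H * F = -7 * 7 = -49, not -50  fails
6) values -8, -7, 7 are pairwise distinct  holds
7) min(-12, -8, -12) = -12  holds
8) G + C = -12 + (-8) = -20; -20 ≤ -20  holds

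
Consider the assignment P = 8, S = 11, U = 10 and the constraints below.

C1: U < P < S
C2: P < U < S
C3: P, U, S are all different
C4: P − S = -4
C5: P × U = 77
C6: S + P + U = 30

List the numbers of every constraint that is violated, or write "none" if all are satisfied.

Violated: 1, 4, 5, and 6.

C1: values 10, 8, 11; U = 10 is not < P = 8 — does not hold.
C2: values 8 < 10 < 11 — holds.
C3: values 8, 10, 11 are pairwise distinct — holds.
C4: P − S = 8 − 11 = -3, not -4 — does not hold.
C5: P × U = 8 × 10 = 80, not 77 — does not hold.
C6: S + P + U = 11 + 8 + 10 = 29, not 30 — does not hold.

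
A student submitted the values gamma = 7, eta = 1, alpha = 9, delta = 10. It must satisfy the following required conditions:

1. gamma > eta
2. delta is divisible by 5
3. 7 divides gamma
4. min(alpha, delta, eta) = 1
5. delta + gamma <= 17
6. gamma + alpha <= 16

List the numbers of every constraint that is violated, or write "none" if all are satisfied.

No violations.

1. gamma = 7, eta = 1; 7 > 1  ✔
2. 10 / 5 = 2, so 5 divides 10  ✔
3. 7 / 7 = 1, so 7 divides 7  ✔
4. min(9, 10, 1) = 1  ✔
5. delta + gamma = 10 + 7 = 17; 17 ≤ 17  ✔
6. gamma + alpha = 7 + 9 = 16; 16 ≤ 16  ✔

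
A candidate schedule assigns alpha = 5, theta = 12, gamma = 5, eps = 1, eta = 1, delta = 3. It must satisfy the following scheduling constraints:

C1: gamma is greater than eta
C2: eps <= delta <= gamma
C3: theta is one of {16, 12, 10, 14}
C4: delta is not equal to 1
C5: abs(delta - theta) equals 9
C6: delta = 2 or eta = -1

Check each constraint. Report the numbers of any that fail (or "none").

C1: gamma = 5, eta = 1; 5 > 1  ✔
C2: values 1 <= 3 <= 5  ✔
C3: theta = 12 is in {16, 12, 10, 14}  ✔
C4: delta = 3, and 3 ≠ 1  ✔
C5: abs(3 - 12) = 9  ✔
C6: delta = 3 ≠ 2 and eta = 1 ≠ -1; both disjuncts false  ✘

No — constraint 6 is not satisfied.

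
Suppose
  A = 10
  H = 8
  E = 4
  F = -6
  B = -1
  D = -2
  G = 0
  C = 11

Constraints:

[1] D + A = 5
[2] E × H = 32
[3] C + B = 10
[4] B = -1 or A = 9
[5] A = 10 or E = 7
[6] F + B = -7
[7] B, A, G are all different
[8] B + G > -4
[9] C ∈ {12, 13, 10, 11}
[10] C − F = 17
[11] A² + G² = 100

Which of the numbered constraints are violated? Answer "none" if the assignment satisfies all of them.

[1] D + A = -2 + 10 = 8, not 5 — violated.
[2] E × H = 4 × 8 = 32 — satisfied.
[3] C + B = 11 + (-1) = 10 — satisfied.
[4] B = -1 = -1 (first disjunct) — satisfied.
[5] A = 10 = 10 (first disjunct) — satisfied.
[6] F + B = -6 + (-1) = -7 — satisfied.
[7] values -1, 10, 0 are pairwise distinct — satisfied.
[8] B + G = -1 + 0 = -1; -1 > -4 — satisfied.
[9] C = 11 is in {12, 13, 10, 11} — satisfied.
[10] C − F = 11 − (-6) = 17 — satisfied.
[11] A² + G² = 10² + 0² = 100 + 0 = 100 — satisfied.

No — constraint 1 is not satisfied.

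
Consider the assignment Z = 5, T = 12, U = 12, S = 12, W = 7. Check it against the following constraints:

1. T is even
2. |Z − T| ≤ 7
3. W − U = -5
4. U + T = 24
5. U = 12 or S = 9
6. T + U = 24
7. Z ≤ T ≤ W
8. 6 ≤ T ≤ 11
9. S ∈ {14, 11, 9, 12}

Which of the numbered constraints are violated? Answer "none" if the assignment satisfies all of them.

1. T = 12 is even — OK.
2. |5 − 12| = 7; 7 ≤ 7 — OK.
3. W − U = 7 − 12 = -5 — OK.
4. U + T = 12 + 12 = 24 — OK.
5. U = 12 = 12 (first disjunct) — OK.
6. T + U = 12 + 12 = 24 — OK.
7. values 5, 12, 7; T = 12 is not ≤ W = 7 — violated.
8. T = 12 is outside [6, 11] — violated.
9. S = 12 is in {14, 11, 9, 12} — OK.

The assignment fails constraints 7 and 8.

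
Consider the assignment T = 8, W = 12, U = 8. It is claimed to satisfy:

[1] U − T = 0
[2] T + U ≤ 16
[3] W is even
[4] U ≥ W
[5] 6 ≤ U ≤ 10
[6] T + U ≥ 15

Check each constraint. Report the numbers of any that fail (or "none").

Violated: 4.

[1] U − T = 8 − 8 = 0 — satisfied.
[2] T + U = 8 + 8 = 16; 16 ≤ 16 — satisfied.
[3] W = 12 is even — satisfied.
[4] U = 8, W = 12; 8 < 12 (want ≥) — violated.
[5] U = 8 lies in [6, 10] — satisfied.
[6] T + U = 8 + 8 = 16; 16 ≥ 15 — satisfied.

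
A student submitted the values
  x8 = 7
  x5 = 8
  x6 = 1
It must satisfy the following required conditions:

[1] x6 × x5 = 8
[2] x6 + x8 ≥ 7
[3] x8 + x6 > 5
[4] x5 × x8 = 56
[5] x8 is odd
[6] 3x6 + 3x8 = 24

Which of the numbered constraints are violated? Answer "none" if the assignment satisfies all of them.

No violations.

[1] x6 × x5 = 1 × 8 = 8 — satisfied.
[2] x6 + x8 = 1 + 7 = 8; 8 ≥ 7 — satisfied.
[3] x8 + x6 = 7 + 1 = 8; 8 > 5 — satisfied.
[4] x5 × x8 = 8 × 7 = 56 — satisfied.
[5] x8 = 7 is odd — satisfied.
[6] 3x6 + 3x8 = 3(1) + 3(7) = 24 — satisfied.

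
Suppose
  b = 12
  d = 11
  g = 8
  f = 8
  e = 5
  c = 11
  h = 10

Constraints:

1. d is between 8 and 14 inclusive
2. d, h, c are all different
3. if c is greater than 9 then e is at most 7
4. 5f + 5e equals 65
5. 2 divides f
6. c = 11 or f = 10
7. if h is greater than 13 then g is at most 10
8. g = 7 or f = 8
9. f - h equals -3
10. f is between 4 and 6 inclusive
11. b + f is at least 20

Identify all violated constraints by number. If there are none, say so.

1. d = 11 lies in [8, 14] — holds.
2. d = c = 11, not all different — does not hold.
3. c = 11 > 9, so we need e ≤ 7; e = 5 ≤ 7 — holds.
4. 5f + 5e = 5(8) + 5(5) = 65 — holds.
5. 8 / 2 = 4, so 2 divides 8 — holds.
6. c = 11 = 11 (first disjunct) — holds.
7. h = 10, not > 13; antecedent false, conditional vacuously true — holds.
8. g = 8 ≠ 7, but f = 8 = 8 (second disjunct) — holds.
9. f - h = 8 - 10 = -2, not -3 — does not hold.
10. f = 8 is outside [4, 6] — does not hold.
11. b + f = 12 + 8 = 20; 20 ≥ 20 — holds.

Constraints 2, 9, and 10 do not hold.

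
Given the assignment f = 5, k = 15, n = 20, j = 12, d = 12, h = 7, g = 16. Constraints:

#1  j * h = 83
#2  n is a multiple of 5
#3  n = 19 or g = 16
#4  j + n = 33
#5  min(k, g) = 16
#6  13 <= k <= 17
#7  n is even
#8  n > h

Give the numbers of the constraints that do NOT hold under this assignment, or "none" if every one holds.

Constraints 1, 4, and 5 do not hold.

#1 j * h = 12 * 7 = 84, not 83  ✗
#2 20 / 5 = 4, so 5 divides 20  ✓
#3 n = 20 ≠ 19, but g = 16 = 16 (second disjunct)  ✓
#4 j + n = 12 + 20 = 32, not 33  ✗
#5 min(15, 16) = 15, not 16  ✗
#6 k = 15 lies in [13, 17]  ✓
#7 n = 20 is even  ✓
#8 n = 20, h = 7; 20 > 7  ✓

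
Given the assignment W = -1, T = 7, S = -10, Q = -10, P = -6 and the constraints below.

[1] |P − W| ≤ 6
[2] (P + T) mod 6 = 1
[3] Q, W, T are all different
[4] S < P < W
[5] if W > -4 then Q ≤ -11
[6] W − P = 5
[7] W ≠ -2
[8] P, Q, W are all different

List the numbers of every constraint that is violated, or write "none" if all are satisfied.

Violated: 5.

[1] |-6 − (-1)| = 5; 5 ≤ 6 — holds.
[2] P + T = 1; 1 mod 6 = 1 — holds.
[3] values -10, -1, 7 are pairwise distinct — holds.
[4] values -10 < -6 < -1 — holds.
[5] W = -1 > -4, so we need Q ≤ -11; but Q = -10 > -11 — does not hold.
[6] W − P = -1 − (-6) = 5 — holds.
[7] W = -1, and -1 ≠ -2 — holds.
[8] values -6, -10, -1 are pairwise distinct — holds.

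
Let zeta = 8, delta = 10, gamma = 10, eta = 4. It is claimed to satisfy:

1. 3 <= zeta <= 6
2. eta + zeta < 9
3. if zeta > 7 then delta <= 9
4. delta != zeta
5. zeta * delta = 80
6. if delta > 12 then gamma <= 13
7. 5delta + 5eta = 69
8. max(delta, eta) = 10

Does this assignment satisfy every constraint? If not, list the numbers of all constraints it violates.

Constraints 1, 2, 3, and 7 do not hold.

1. zeta = 8 is outside [3, 6] — fails.
2. eta + zeta = 4 + 8 = 12; 12 ≥ 9, bound 9 not met — fails.
3. zeta = 8 > 7, so we need delta ≤ 9; but delta = 10 > 9 — fails.
4. delta = 10, zeta = 8; distinct — holds.
5. zeta * delta = 8 * 10 = 80 — holds.
6. delta = 10, not > 12; antecedent false, conditional vacuously true — holds.
7. 5delta + 5eta = 5(10) + 5(4) = 70, not 69 — fails.
8. max(10, 4) = 10 — holds.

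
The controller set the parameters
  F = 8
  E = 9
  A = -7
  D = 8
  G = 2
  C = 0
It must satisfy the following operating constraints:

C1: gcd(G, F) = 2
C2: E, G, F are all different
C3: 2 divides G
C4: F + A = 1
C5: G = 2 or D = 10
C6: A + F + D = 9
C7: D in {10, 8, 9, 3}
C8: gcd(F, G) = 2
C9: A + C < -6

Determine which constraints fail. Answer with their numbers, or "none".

C1: gcd(2, 8) = 2  true
C2: values 9, 2, 8 are pairwise distinct  true
C3: 2 / 2 = 1, so 2 divides 2  true
C4: F + A = 8 + (-7) = 1  true
C5: G = 2 = 2 (first disjunct)  true
C6: A + F + D = -7 + 8 + 8 = 9  true
C7: D = 8 is in {10, 8, 9, 3}  true
C8: gcd(8, 2) = 2  true
C9: A + C = -7 + 0 = -7; -7 < -6  true

All constraints are satisfied.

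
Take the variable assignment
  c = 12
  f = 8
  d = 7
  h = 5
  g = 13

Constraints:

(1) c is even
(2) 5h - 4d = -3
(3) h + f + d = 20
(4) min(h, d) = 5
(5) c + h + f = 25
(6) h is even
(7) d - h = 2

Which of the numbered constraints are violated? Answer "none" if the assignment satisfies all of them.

Violated: 6.

(1) c = 12 is even — OK.
(2) 5h - 4d = 5(5) - 4(7) = -3 — OK.
(3) h + f + d = 5 + 8 + 7 = 20 — OK.
(4) min(5, 7) = 5 — OK.
(5) c + h + f = 12 + 5 + 8 = 25 — OK.
(6) h = 5 is odd — violated.
(7) d - h = 7 - 5 = 2 — OK.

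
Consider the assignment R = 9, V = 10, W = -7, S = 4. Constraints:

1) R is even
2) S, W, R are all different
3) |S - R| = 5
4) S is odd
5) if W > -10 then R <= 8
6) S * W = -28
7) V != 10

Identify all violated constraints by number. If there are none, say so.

1) R = 9 is odd — violated.
2) values 4, -7, 9 are pairwise distinct — OK.
3) |4 - 9| = 5 — OK.
4) S = 4 is even — violated.
5) W = -7 > -10, so we need R ≤ 8; but R = 9 > 8 — violated.
6) S * W = 4 * (-7) = -28 — OK.
7) V = 10, but 10 is required to differ — violated.

Constraints 1, 4, 5, and 7 do not hold.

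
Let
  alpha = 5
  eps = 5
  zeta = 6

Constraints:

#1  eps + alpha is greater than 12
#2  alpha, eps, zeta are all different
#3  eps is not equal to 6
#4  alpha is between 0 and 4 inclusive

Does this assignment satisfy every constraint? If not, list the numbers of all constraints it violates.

No — constraints 1, 2, 4 are not satisfied.

#1 eps + alpha = 5 + 5 = 10; 10 ≤ 12, bound 12 not met — does not hold.
#2 alpha = eps = 5, not all different — does not hold.
#3 eps = 5, and 5 ≠ 6 — holds.
#4 alpha = 5 is outside [0, 4] — does not hold.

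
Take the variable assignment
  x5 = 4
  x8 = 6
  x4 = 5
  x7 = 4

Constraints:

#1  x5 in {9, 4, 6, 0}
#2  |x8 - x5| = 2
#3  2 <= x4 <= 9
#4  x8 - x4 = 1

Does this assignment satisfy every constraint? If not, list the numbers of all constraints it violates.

#1 x5 = 4 is in {9, 4, 6, 0}  OK
#2 |6 - 4| = 2  OK
#3 x4 = 5 lies in [2, 9]  OK
#4 x8 - x4 = 6 - 5 = 1  OK

None — every constraint holds.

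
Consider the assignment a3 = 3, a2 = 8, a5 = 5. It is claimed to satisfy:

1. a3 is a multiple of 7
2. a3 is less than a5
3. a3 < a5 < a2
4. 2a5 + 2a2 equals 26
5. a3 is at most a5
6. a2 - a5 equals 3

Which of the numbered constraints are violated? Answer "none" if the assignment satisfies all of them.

Violated: 1.

1. 3 = 7*0 + 3, so 7 does not divide 3 — does not hold.
2. a3 = 3, a5 = 5; 3 < 5 — holds.
3. values 3 < 5 < 8 — holds.
4. 2a5 + 2a2 = 2(5) + 2(8) = 26 — holds.
5. a3 = 3, a5 = 5; 3 ≤ 5 — holds.
6. a2 - a5 = 8 - 5 = 3 — holds.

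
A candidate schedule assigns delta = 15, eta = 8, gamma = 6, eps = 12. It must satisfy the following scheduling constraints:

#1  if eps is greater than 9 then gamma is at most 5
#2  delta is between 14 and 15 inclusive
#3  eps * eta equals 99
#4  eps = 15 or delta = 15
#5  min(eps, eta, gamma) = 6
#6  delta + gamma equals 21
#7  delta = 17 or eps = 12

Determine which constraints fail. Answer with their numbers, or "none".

No — constraints 1 and 3 are not satisfied.

#1 eps = 12 > 9, so we need gamma ≤ 5; but gamma = 6 > 5 — violated.
#2 delta = 15 lies in [14, 15] — OK.
#3 eps * eta = 12 * 8 = 96, not 99 — violated.
#4 eps = 12 ≠ 15, but delta = 15 = 15 (second disjunct) — OK.
#5 min(12, 8, 6) = 6 — OK.
#6 delta + gamma = 15 + 6 = 21 — OK.
#7 delta = 15 ≠ 17, but eps = 12 = 12 (second disjunct) — OK.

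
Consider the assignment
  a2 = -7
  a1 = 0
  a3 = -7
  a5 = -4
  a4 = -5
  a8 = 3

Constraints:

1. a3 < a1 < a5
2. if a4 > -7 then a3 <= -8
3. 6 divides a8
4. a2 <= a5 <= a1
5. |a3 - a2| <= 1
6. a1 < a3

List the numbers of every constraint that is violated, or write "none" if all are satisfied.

1. values -7, 0, -4; a1 = 0 is not < a5 = -4 — fails.
2. a4 = -5 > -7, so we need a3 ≤ -8; but a3 = -7 > -8 — fails.
3. 3 = 6*0 + 3, so 6 does not divide 3 — fails.
4. values -7 <= -4 <= 0 — holds.
5. |-7 - (-7)| = 0; 0 ≤ 1 — holds.
6. a1 = 0, a3 = -7; 0 ≥ -7 (want <) — fails.

The assignment fails constraints 1, 2, 3, and 6.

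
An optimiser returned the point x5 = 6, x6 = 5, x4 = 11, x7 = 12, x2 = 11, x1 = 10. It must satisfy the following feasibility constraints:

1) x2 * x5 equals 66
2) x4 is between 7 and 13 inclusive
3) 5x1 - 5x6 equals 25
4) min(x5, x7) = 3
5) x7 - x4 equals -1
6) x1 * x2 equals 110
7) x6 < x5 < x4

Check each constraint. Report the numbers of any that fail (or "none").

Constraints 4 and 5 do not hold.

1) x2 * x5 = 11 * 6 = 66  ✓
2) x4 = 11 lies in [7, 13]  ✓
3) 5x1 - 5x6 = 5(10) - 5(5) = 25  ✓
4) min(6, 12) = 6, not 3  ✗
5) x7 - x4 = 12 - 11 = 1, not -1  ✗
6) x1 * x2 = 10 * 11 = 110  ✓
7) values 5 < 6 < 11  ✓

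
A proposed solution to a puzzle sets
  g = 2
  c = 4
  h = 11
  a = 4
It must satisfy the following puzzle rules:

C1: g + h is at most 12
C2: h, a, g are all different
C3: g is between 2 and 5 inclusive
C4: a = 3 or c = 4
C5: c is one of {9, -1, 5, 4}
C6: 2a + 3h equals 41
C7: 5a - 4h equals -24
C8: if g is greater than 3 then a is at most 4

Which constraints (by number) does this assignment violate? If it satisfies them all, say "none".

Constraint 1 does not hold.

C1: g + h = 2 + 11 = 13; 13 > 12, bound 12 not met — does not hold.
C2: values 11, 4, 2 are pairwise distinct — holds.
C3: g = 2 lies in [2, 5] — holds.
C4: a = 4 ≠ 3, but c = 4 = 4 (second disjunct) — holds.
C5: c = 4 is in {9, -1, 5, 4} — holds.
C6: 2a + 3h = 2(4) + 3(11) = 41 — holds.
C7: 5a - 4h = 5(4) - 4(11) = -24 — holds.
C8: g = 2, not > 3; antecedent false, conditional vacuously true — holds.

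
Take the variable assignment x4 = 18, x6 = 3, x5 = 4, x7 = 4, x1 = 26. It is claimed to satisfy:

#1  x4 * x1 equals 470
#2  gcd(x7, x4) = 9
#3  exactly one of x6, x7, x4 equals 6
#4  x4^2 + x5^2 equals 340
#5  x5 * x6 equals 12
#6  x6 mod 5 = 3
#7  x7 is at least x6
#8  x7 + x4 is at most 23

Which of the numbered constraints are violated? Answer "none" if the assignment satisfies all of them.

The assignment fails constraints 1, 2, and 3.

#1 x4 * x1 = 18 * 26 = 468, not 470 — violated.
#2 gcd(4, 18) = 2, not 9 — violated.
#3 x6=3, x7=4, x4=18; 0 of them equal 6, not exactly one — violated.
#4 x4^2 + x5^2 = 18^2 + 4^2 = 324 + 16 = 340 — OK.
#5 x5 * x6 = 4 * 3 = 12 — OK.
#6 3 mod 5 = 3 — OK.
#7 x7 = 4, x6 = 3; 4 ≥ 3 — OK.
#8 x7 + x4 = 4 + 18 = 22; 22 ≤ 23 — OK.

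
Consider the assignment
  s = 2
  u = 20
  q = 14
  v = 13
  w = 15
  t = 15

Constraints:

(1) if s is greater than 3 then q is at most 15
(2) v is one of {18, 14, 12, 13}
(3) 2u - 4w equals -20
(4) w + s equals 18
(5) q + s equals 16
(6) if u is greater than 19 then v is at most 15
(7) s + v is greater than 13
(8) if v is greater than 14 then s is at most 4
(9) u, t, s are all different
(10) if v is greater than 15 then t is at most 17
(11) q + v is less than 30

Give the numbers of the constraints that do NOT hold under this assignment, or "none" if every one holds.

Constraint 4 is violated.

(1) s = 2, not > 3; antecedent false, conditional vacuously true — holds.
(2) v = 13 is in {18, 14, 12, 13} — holds.
(3) 2u - 4w = 2(20) - 4(15) = -20 — holds.
(4) w + s = 15 + 2 = 17, not 18 — fails.
(5) q + s = 14 + 2 = 16 — holds.
(6) u = 20 > 19, so we need v ≤ 15; v = 13 ≤ 15 — holds.
(7) s + v = 2 + 13 = 15; 15 > 13 — holds.
(8) v = 13, not > 14; antecedent false, conditional vacuously true — holds.
(9) values 20, 15, 2 are pairwise distinct — holds.
(10) v = 13, not > 15; antecedent false, conditional vacuously true — holds.
(11) q + v = 14 + 13 = 27; 27 < 30 — holds.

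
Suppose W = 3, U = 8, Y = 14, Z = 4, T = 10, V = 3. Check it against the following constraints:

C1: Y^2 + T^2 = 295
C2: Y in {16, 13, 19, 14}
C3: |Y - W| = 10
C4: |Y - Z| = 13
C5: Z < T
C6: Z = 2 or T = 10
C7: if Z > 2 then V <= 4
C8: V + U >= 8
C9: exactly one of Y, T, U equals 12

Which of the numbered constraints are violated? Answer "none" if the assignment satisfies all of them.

C1: Y^2 + T^2 = 14^2 + 10^2 = 196 + 100 = 296, not 295 — violated.
C2: Y = 14 is in {16, 13, 19, 14} — OK.
C3: |14 - 3| = 11, not 10 — violated.
C4: |14 - 4| = 10, not 13 — violated.
C5: Z = 4, T = 10; 4 < 10 — OK.
C6: Z = 4 ≠ 2, but T = 10 = 10 (second disjunct) — OK.
C7: Z = 4 > 2, so we need V ≤ 4; V = 3 ≤ 4 — OK.
C8: V + U = 3 + 8 = 11; 11 ≥ 8 — OK.
C9: Y=14, T=10, U=8; 0 of them equal 12, not exactly one — violated.

The assignment fails constraints 1, 3, 4, 9.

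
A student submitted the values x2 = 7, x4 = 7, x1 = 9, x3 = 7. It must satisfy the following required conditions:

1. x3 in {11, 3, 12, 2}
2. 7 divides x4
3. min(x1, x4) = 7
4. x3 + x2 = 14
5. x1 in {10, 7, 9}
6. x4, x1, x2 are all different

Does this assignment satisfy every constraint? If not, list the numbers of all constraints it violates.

1. x3 = 7 is not in {11, 3, 12, 2}  no
2. 7 / 7 = 1, so 7 divides 7  yes
3. min(9, 7) = 7  yes
4. x3 + x2 = 7 + 7 = 14  yes
5. x1 = 9 is in {10, 7, 9}  yes
6. x4 = x2 = 7, not all different  no

Constraints 1, 6 do not hold.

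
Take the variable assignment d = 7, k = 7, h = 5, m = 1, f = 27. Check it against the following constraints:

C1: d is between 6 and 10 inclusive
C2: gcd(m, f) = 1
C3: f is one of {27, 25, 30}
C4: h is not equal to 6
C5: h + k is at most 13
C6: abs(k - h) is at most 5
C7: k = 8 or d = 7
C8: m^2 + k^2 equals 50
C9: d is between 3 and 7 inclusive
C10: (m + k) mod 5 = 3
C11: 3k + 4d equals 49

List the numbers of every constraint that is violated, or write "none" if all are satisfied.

None — every constraint holds.

C1: d = 7 lies in [6, 10] — OK.
C2: gcd(1, 27) = 1 — OK.
C3: f = 27 is in {27, 25, 30} — OK.
C4: h = 5, and 5 ≠ 6 — OK.
C5: h + k = 5 + 7 = 12; 12 ≤ 13 — OK.
C6: abs(7 - 5) = 2; 2 ≤ 5 — OK.
C7: k = 7 ≠ 8, but d = 7 = 7 (second disjunct) — OK.
C8: m^2 + k^2 = 1^2 + 7^2 = 1 + 49 = 50 — OK.
C9: d = 7 lies in [3, 7] — OK.
C10: m + k = 8; 8 mod 5 = 3 — OK.
C11: 3k + 4d = 3(7) + 4(7) = 49 — OK.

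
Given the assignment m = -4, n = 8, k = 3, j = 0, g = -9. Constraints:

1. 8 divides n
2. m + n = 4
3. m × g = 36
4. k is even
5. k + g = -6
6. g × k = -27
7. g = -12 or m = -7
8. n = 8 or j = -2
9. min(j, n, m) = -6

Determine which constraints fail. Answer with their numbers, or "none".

1. 8 / 8 = 1, so 8 divides 8 — holds.
2. m + n = -4 + 8 = 4 — holds.
3. m × g = -4 × (-9) = 36 — holds.
4. k = 3 is odd — does not hold.
5. k + g = 3 + (-9) = -6 — holds.
6. g × k = -9 × 3 = -27 — holds.
7. g = -9 ≠ -12 and m = -4 ≠ -7; both disjuncts false — does not hold.
8. n = 8 = 8 (first disjunct) — holds.
9. min(0, 8, -4) = -4, not -6 — does not hold.

No — constraints 4, 7, 9 are not satisfied.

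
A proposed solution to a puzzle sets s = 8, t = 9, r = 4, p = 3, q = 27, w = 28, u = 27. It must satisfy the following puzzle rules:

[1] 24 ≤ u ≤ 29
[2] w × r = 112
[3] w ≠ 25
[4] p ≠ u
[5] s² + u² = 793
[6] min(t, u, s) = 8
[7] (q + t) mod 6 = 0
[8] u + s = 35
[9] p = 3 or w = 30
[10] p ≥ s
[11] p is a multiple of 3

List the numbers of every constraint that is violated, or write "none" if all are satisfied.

[1] u = 27 lies in [24, 29] — holds.
[2] w × r = 28 × 4 = 112 — holds.
[3] w = 28, and 28 ≠ 25 — holds.
[4] p = 3, u = 27; distinct — holds.
[5] s² + u² = 8² + 27² = 64 + 729 = 793 — holds.
[6] min(9, 27, 8) = 8 — holds.
[7] q + t = 36; 36 mod 6 = 0 — holds.
[8] u + s = 27 + 8 = 35 — holds.
[9] p = 3 = 3 (first disjunct) — holds.
[10] p = 3, s = 8; 3 < 8 (want ≥) — fails.
[11] 3 / 3 = 1, so 3 divides 3 — holds.

The assignment fails constraint 10.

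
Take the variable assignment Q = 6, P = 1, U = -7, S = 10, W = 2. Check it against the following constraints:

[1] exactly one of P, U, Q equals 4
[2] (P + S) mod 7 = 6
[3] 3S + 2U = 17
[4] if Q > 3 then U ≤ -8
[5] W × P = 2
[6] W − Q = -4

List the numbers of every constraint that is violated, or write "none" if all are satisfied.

The assignment fails constraints 1, 2, 3, 4.

[1] P=1, U=-7, Q=6; 0 of them equal 4, not exactly one — violated.
[2] P + S = 11; 11 mod 7 = 4, not 6 — violated.
[3] 3S + 2U = 3(10) + 2(-7) = 16, not 17 — violated.
[4] Q = 6 > 3, so we need U ≤ -8; but U = -7 > -8 — violated.
[5] W × P = 2 × 1 = 2 — satisfied.
[6] W − Q = 2 − 6 = -4 — satisfied.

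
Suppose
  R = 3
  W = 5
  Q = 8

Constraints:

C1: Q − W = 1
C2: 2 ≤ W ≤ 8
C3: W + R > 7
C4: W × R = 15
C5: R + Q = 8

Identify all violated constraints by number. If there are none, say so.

No — constraints 1 and 5 are not satisfied.

C1: Q − W = 8 − 5 = 3, not 1  FAIL
C2: W = 5 lies in [2, 8]  OK
C3: W + R = 5 + 3 = 8; 8 > 7  OK
C4: W × R = 5 × 3 = 15  OK
C5: R + Q = 3 + 8 = 11, not 8  FAIL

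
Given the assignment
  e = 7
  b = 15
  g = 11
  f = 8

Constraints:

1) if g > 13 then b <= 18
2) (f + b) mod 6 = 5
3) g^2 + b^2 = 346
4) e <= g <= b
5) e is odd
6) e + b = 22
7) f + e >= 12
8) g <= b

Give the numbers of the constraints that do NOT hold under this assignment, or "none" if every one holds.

The assignment satisfies every constraint.

1) g = 11, not > 13; antecedent false, conditional vacuously true  holds
2) f + b = 23; 23 mod 6 = 5  holds
3) g^2 + b^2 = 11^2 + 15^2 = 121 + 225 = 346  holds
4) values 7 <= 11 <= 15  holds
5) e = 7 is odd  holds
6) e + b = 7 + 15 = 22  holds
7) f + e = 8 + 7 = 15; 15 ≥ 12  holds
8) g = 11, b = 15; 11 ≤ 15  holds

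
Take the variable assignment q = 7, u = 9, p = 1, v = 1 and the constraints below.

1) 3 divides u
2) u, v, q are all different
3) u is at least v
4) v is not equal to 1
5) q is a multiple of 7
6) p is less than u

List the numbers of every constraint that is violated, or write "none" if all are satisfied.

No — constraint 4 is not satisfied.

1) 9 / 3 = 3, so 3 divides 9  true
2) values 9, 1, 7 are pairwise distinct  true
3) u = 9, v = 1; 9 ≥ 1  true
4) v = 1, but 1 is required to differ  false
5) 7 / 7 = 1, so 7 divides 7  true
6) p = 1, u = 9; 1 < 9  true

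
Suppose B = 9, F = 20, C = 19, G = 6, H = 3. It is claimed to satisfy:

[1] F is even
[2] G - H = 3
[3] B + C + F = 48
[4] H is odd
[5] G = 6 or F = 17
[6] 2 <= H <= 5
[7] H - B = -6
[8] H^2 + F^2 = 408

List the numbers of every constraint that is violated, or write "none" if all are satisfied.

No — constraint 8 is not satisfied.

[1] F = 20 is even — holds.
[2] G - H = 6 - 3 = 3 — holds.
[3] B + C + F = 9 + 19 + 20 = 48 — holds.
[4] H = 3 is odd — holds.
[5] G = 6 = 6 (first disjunct) — holds.
[6] H = 3 lies in [2, 5] — holds.
[7] H - B = 3 - 9 = -6 — holds.
[8] H^2 + F^2 = 3^2 + 20^2 = 9 + 400 = 409, not 408 — fails.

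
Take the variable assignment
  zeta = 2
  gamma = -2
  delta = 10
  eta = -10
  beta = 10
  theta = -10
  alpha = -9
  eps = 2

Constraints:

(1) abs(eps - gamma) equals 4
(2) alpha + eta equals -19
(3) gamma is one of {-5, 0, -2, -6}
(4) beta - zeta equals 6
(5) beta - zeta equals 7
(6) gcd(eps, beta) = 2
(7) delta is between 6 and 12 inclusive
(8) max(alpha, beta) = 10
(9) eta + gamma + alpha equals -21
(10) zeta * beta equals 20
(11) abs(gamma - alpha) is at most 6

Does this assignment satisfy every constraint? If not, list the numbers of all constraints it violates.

The assignment fails constraints 4, 5, and 11.

(1) abs(2 - (-2)) = 4 — satisfied.
(2) alpha + eta = -9 + (-10) = -19 — satisfied.
(3) gamma = -2 is in {-5, 0, -2, -6} — satisfied.
(4) beta - zeta = 10 - 2 = 8, not 6 — violated.
(5) beta - zeta = 10 - 2 = 8, not 7 — violated.
(6) gcd(2, 10) = 2 — satisfied.
(7) delta = 10 lies in [6, 12] — satisfied.
(8) max(-9, 10) = 10 — satisfied.
(9) eta + gamma + alpha = -10 + (-2) + (-9) = -21 — satisfied.
(10) zeta * beta = 2 * 10 = 20 — satisfied.
(11) abs(-2 - (-9)) = 7; 7 > 6, exceeds bound 6 — violated.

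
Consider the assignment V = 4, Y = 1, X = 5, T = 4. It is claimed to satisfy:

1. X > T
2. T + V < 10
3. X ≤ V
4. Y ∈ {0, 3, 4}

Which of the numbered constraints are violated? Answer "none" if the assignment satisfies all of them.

No — constraints 3, 4 are not satisfied.

1. X = 5, T = 4; 5 > 4 — OK.
2. T + V = 4 + 4 = 8; 8 < 10 — OK.
3. X = 5, V = 4; 5 > 4 (want ≤) — violated.
4. Y = 1 is not in {0, 3, 4} — violated.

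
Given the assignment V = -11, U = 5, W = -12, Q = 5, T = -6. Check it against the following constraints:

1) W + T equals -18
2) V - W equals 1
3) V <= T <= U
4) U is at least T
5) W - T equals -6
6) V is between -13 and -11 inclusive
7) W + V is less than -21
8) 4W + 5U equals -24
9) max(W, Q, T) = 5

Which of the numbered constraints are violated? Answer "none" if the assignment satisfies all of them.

1) W + T = -12 + (-6) = -18  yes
2) V - W = -11 - (-12) = 1  yes
3) values -11 <= -6 <= 5  yes
4) U = 5, T = -6; 5 ≥ -6  yes
5) W - T = -12 - (-6) = -6  yes
6) V = -11 lies in [-13, -11]  yes
7) W + V = -12 + (-11) = -23; -23 < -21  yes
8) 4W + 5U = 4(-12) + 5(5) = -23, not -24  no
9) max(-12, 5, -6) = 5  yes

Violated: 8.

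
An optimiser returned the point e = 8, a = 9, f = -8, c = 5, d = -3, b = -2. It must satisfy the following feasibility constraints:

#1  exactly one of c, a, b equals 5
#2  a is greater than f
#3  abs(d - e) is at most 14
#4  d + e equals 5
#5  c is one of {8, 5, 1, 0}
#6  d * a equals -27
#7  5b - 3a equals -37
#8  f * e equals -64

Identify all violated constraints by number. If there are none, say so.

All constraints are satisfied.

#1 c=5, a=9, b=-2; 1 of them equals 5  holds
#2 a = 9, f = -8; 9 > -8  holds
#3 abs(-3 - 8) = 11; 11 ≤ 14  holds
#4 d + e = -3 + 8 = 5  holds
#5 c = 5 is in {8, 5, 1, 0}  holds
#6 d * a = -3 * 9 = -27  holds
#7 5b - 3a = 5(-2) - 3(9) = -37  holds
#8 f * e = -8 * 8 = -64  holds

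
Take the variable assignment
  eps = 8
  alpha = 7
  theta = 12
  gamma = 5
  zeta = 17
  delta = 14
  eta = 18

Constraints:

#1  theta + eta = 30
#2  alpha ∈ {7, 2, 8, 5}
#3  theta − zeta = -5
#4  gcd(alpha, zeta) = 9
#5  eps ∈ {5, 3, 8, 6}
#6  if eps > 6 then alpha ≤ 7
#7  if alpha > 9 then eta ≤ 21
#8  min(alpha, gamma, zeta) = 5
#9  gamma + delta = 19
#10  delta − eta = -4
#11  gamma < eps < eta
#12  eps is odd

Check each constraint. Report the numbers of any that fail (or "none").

No — constraints 4, 12 are not satisfied.

#1 theta + eta = 12 + 18 = 30  holds
#2 alpha = 7 is in {7, 2, 8, 5}  holds
#3 theta − zeta = 12 − 17 = -5  holds
#4 gcd(7, 17) = 1, not 9  fails
#5 eps = 8 is in {5, 3, 8, 6}  holds
#6 eps = 8 > 6, so we need alpha ≤ 7; alpha = 7 ≤ 7  holds
#7 alpha = 7, not > 9; antecedent false, conditional vacuously true  holds
#8 min(7, 5, 17) = 5  holds
#9 gamma + delta = 5 + 14 = 19  holds
#10 delta − eta = 14 − 18 = -4  holds
#11 values 5 < 8 < 18  holds
#12 eps = 8 is even  fails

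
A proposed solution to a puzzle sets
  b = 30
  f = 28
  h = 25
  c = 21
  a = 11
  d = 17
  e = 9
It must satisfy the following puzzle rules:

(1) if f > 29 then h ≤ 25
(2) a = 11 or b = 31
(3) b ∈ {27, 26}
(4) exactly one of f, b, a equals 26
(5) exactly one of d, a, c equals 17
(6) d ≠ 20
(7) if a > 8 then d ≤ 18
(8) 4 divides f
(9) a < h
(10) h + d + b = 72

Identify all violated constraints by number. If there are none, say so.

Constraints 3, 4 are violated.

(1) f = 28, not > 29; antecedent false, conditional vacuously true  ✓
(2) a = 11 = 11 (first disjunct)  ✓
(3) b = 30 is not in {27, 26}  ✗
(4) f=28, b=30, a=11; 0 of them equal 26, not exactly one  ✗
(5) d=17, a=11, c=21; 1 of them equals 17  ✓
(6) d = 17, and 17 ≠ 20  ✓
(7) a = 11 > 8, so we need d ≤ 18; d = 17 ≤ 18  ✓
(8) 28 / 4 = 7, so 4 divides 28  ✓
(9) a = 11, h = 25; 11 < 25  ✓
(10) h + d + b = 25 + 17 + 30 = 72  ✓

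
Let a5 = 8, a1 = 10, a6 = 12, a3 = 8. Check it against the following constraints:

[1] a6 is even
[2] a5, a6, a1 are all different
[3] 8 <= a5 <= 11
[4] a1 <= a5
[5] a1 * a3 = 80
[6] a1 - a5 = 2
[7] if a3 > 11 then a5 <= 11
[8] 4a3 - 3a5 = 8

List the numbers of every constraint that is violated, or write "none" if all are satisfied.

Violated: 4.

[1] a6 = 12 is even — satisfied.
[2] values 8, 12, 10 are pairwise distinct — satisfied.
[3] a5 = 8 lies in [8, 11] — satisfied.
[4] a1 = 10, a5 = 8; 10 > 8 (want ≤) — violated.
[5] a1 * a3 = 10 * 8 = 80 — satisfied.
[6] a1 - a5 = 10 - 8 = 2 — satisfied.
[7] a3 = 8, not > 11; antecedent false, conditional vacuously true — satisfied.
[8] 4a3 - 3a5 = 4(8) - 3(8) = 8 — satisfied.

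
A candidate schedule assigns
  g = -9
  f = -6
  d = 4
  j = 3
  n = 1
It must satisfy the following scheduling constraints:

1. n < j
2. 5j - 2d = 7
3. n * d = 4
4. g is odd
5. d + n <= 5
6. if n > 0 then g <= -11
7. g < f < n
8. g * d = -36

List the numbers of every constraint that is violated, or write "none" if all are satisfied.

1. n = 1, j = 3; 1 < 3 — satisfied.
2. 5j - 2d = 5(3) - 2(4) = 7 — satisfied.
3. n * d = 1 * 4 = 4 — satisfied.
4. g = -9 is odd — satisfied.
5. d + n = 4 + 1 = 5; 5 ≤ 5 — satisfied.
6. n = 1 > 0, so we need g ≤ -11; but g = -9 > -11 — violated.
7. values -9 < -6 < 1 — satisfied.
8. g * d = -9 * 4 = -36 — satisfied.

Violated: 6.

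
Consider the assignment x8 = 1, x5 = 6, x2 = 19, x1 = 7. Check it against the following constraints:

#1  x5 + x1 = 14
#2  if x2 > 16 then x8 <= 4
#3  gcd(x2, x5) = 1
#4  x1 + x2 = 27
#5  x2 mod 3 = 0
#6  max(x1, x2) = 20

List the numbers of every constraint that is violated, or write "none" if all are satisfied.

#1 x5 + x1 = 6 + 7 = 13, not 14  fails
#2 x2 = 19 > 16, so we need x8 ≤ 4; x8 = 1 ≤ 4  holds
#3 gcd(19, 6) = 1  holds
#4 x1 + x2 = 7 + 19 = 26, not 27  fails
#5 19 mod 3 = 1, not 0  fails
#6 max(7, 19) = 19, not 20  fails

The assignment fails constraints 1, 4, 5, and 6.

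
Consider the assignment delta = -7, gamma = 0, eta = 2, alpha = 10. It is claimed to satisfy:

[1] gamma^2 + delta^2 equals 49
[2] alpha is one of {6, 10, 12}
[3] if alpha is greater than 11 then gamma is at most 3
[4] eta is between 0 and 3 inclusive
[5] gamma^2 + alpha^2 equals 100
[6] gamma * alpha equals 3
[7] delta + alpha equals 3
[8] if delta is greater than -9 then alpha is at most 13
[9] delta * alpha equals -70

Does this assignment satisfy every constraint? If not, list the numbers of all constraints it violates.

Constraint 6 does not hold.

[1] gamma^2 + delta^2 = 0^2 + (-7)^2 = 0 + 49 = 49  ✓
[2] alpha = 10 is in {6, 10, 12}  ✓
[3] alpha = 10, not > 11; antecedent false, conditional vacuously true  ✓
[4] eta = 2 lies in [0, 3]  ✓
[5] gamma^2 + alpha^2 = 0^2 + 10^2 = 0 + 100 = 100  ✓
[6] gamma * alpha = 0 * 10 = 0, not 3  ✗
[7] delta + alpha = -7 + 10 = 3  ✓
[8] delta = -7 > -9, so we need alpha ≤ 13; alpha = 10 ≤ 13  ✓
[9] delta * alpha = -7 * 10 = -70  ✓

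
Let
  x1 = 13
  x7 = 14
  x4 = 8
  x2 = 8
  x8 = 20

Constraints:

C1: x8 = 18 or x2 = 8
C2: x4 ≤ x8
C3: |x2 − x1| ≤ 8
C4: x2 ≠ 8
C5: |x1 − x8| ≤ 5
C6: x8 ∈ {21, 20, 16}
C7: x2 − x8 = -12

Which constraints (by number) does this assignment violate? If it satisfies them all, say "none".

The assignment fails constraints 4 and 5.

C1: x8 = 20 ≠ 18, but x2 = 8 = 8 (second disjunct)  ✔
C2: x4 = 8, x8 = 20; 8 ≤ 20  ✔
C3: |8 − 13| = 5; 5 ≤ 8  ✔
C4: x2 = 8, but 8 is required to differ  ✘
C5: |13 − 20| = 7; 7 > 5, exceeds bound 5  ✘
C6: x8 = 20 is in {21, 20, 16}  ✔
C7: x2 − x8 = 8 − 20 = -12  ✔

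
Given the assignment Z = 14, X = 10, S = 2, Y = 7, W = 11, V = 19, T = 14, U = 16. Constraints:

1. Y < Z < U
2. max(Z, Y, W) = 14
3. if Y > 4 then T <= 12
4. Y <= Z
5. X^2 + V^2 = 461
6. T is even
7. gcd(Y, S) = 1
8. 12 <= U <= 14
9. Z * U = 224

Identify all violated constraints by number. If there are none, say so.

Constraints 3, 8 do not hold.

1. values 7 < 14 < 16 — OK.
2. max(14, 7, 11) = 14 — OK.
3. Y = 7 > 4, so we need T ≤ 12; but T = 14 > 12 — violated.
4. Y = 7, Z = 14; 7 ≤ 14 — OK.
5. X^2 + V^2 = 10^2 + 19^2 = 100 + 361 = 461 — OK.
6. T = 14 is even — OK.
7. gcd(7, 2) = 1 — OK.
8. U = 16 is outside [12, 14] — violated.
9. Z * U = 14 * 16 = 224 — OK.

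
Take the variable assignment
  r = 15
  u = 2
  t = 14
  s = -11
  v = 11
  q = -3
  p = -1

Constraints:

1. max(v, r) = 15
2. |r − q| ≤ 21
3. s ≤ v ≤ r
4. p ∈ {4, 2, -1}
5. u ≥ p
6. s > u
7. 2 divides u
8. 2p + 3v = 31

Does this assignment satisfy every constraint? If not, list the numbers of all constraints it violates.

1. max(11, 15) = 15 — holds.
2. |15 − (-3)| = 18; 18 ≤ 21 — holds.
3. values -11 ≤ 11 ≤ 15 — holds.
4. p = -1 is in {4, 2, -1} — holds.
5. u = 2, p = -1; 2 ≥ -1 — holds.
6. s = -11, u = 2; -11 ≤ 2 (want >) — fails.
7. 2 / 2 = 1, so 2 divides 2 — holds.
8. 2p + 3v = 2(-1) + 3(11) = 31 — holds.

No — constraint 6 is not satisfied.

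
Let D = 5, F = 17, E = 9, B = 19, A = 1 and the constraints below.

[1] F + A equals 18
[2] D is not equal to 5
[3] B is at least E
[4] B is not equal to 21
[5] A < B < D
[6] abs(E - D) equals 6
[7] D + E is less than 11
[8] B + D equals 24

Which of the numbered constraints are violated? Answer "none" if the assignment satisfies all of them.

[1] F + A = 17 + 1 = 18 — OK.
[2] D = 5, but 5 is required to differ — violated.
[3] B = 19, E = 9; 19 ≥ 9 — OK.
[4] B = 19, and 19 ≠ 21 — OK.
[5] values 1, 19, 5; B = 19 is not < D = 5 — violated.
[6] abs(9 - 5) = 4, not 6 — violated.
[7] D + E = 5 + 9 = 14; 14 ≥ 11, bound 11 not met — violated.
[8] B + D = 19 + 5 = 24 — OK.

Violated: 2, 5, 6, 7.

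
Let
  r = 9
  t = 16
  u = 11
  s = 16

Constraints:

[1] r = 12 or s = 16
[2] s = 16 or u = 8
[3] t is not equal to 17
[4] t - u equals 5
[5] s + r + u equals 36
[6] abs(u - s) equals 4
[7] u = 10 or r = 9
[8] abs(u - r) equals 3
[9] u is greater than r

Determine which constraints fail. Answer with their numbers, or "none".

[1] r = 9 ≠ 12, but s = 16 = 16 (second disjunct)  holds
[2] s = 16 = 16 (first disjunct)  holds
[3] t = 16, and 16 ≠ 17  holds
[4] t - u = 16 - 11 = 5  holds
[5] s + r + u = 16 + 9 + 11 = 36  holds
[6] abs(11 - 16) = 5, not 4  fails
[7] u = 11 ≠ 10, but r = 9 = 9 (second disjunct)  holds
[8] abs(11 - 9) = 2, not 3  fails
[9] u = 11, r = 9; 11 > 9  holds

Constraints 6, 8 do not hold.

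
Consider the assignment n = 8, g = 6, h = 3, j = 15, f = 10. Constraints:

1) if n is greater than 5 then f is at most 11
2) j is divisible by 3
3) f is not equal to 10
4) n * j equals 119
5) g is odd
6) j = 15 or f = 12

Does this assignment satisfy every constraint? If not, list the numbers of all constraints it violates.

Constraints 3, 4, and 5 are violated.

1) n = 8 > 5, so we need f ≤ 11; f = 10 ≤ 11 — holds.
2) 15 / 3 = 5, so 3 divides 15 — holds.
3) f = 10, but 10 is required to differ — does not hold.
4) n * j = 8 * 15 = 120, not 119 — does not hold.
5) g = 6 is even — does not hold.
6) j = 15 = 15 (first disjunct) — holds.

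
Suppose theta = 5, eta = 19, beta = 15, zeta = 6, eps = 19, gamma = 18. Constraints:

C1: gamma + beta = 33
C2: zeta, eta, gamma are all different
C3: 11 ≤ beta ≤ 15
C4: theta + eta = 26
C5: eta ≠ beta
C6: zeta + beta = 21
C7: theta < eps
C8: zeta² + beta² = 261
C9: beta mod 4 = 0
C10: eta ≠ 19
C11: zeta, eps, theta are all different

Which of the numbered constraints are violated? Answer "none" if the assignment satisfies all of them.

C1: gamma + beta = 18 + 15 = 33 — OK.
C2: values 6, 19, 18 are pairwise distinct — OK.
C3: beta = 15 lies in [11, 15] — OK.
C4: theta + eta = 5 + 19 = 24, not 26 — violated.
C5: eta = 19, beta = 15; distinct — OK.
C6: zeta + beta = 6 + 15 = 21 — OK.
C7: theta = 5, eps = 19; 5 < 19 — OK.
C8: zeta² + beta² = 6² + 15² = 36 + 225 = 261 — OK.
C9: 15 mod 4 = 3, not 0 — violated.
C10: eta = 19, but 19 is required to differ — violated.
C11: values 6, 19, 5 are pairwise distinct — OK.

No — constraints 4, 9, and 10 are not satisfied.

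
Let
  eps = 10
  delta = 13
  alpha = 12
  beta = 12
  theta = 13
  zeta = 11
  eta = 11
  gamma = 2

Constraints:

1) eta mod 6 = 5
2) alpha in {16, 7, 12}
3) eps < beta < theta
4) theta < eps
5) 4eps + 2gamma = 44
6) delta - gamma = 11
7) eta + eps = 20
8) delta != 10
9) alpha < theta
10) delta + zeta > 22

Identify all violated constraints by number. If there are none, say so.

No — constraints 4 and 7 are not satisfied.

1) 11 mod 6 = 5 — OK.
2) alpha = 12 is in {16, 7, 12} — OK.
3) values 10 < 12 < 13 — OK.
4) theta = 13, eps = 10; 13 ≥ 10 (want <) — violated.
5) 4eps + 2gamma = 4(10) + 2(2) = 44 — OK.
6) delta - gamma = 13 - 2 = 11 — OK.
7) eta + eps = 11 + 10 = 21, not 20 — violated.
8) delta = 13, and 13 ≠ 10 — OK.
9) alpha = 12, theta = 13; 12 < 13 — OK.
10) delta + zeta = 13 + 11 = 24; 24 > 22 — OK.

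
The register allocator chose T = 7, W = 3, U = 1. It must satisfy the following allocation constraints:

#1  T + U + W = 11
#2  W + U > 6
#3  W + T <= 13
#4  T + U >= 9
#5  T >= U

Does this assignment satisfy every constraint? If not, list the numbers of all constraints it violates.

Constraints 2, 4 do not hold.

#1 T + U + W = 7 + 1 + 3 = 11  OK
#2 W + U = 3 + 1 = 4; 4 ≤ 6, bound 6 not met  FAIL
#3 W + T = 3 + 7 = 10; 10 ≤ 13  OK
#4 T + U = 7 + 1 = 8; 8 < 9, bound 9 not met  FAIL
#5 T = 7, U = 1; 7 ≥ 1  OK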